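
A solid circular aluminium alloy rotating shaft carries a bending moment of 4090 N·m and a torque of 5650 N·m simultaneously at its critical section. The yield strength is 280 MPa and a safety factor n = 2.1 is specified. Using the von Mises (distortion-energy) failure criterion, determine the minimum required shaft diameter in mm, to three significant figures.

σ_allow = σ_y/n = 280/2.1 = 133.3 MPa.
For a solid shaft σ_b = 32M/(πd³) and τ = 16T/(πd³), so the von Mises stress is σ' = (16/πd³)·√(4M²+3T²).
√(4M²+3T²) = √(4×(4.090×10^6)² + 3×(5.650×10^6)²) = 1.275×10^7 N·mm.
d³ = 16×1.275×10^7/(π×133.3) = 487200 mm³.
d = 78.69 mm.

d = 78.7 mm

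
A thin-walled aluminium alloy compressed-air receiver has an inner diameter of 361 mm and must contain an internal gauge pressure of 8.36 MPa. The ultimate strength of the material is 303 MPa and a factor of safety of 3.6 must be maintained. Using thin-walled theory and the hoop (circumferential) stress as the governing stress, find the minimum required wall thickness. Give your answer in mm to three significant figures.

t = 17.9 mm

σ_allow = 303/3.6 = 84.17 MPa.
Hoop stress σ_h = pD/(2t), so t = pD/(2σ_allow) = 8.36×361/(2×84.17) = 17.93 mm.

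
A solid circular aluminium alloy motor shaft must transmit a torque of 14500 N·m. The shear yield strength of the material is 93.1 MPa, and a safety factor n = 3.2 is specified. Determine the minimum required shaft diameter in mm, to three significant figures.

Allowable shear stress τ_allow = 93.1/3.2 = 29.09 MPa.
For a solid shaft τ = 16T/(πd³), so d³ = 16T/(π τ_allow) = 16×1.4500×10^7/(π×29.09) = 2.538×10^6 mm³.
d = (2.538×10^6)^(1/3) = 136.4 mm.

d = 136 mm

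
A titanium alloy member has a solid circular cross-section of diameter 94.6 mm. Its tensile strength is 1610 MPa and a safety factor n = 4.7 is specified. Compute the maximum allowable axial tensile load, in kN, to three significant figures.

F_allow = 2410 kN

σ_allow = 1610/4.7 = 342.6 MPa.
A = πd²/4 = π×94.6²/4 = 7029 mm².
F_allow = σ_allow × A = 342.6×7029 = 2.408×10^6 N.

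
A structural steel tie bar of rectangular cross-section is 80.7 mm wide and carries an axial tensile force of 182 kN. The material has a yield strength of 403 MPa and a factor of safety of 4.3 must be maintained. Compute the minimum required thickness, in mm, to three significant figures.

σ_allow = 403/4.3 = 93.72 MPa.
Required area A = F/σ_allow = 182000/93.72 = 1942 mm².
t = A/w = 1942/80.7 = 24.06 mm.

t = 24.1 mm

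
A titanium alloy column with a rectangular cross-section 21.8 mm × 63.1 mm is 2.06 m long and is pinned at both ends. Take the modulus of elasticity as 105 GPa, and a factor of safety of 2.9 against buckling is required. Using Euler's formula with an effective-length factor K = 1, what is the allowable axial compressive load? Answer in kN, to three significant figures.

Buckling occurs about the weak axis: I_min = h·b³/12 = 63.1×21.8³/12 = 54480 mm⁴ (b = 21.8 mm is the smaller dimension).
Effective length L_e = KL = 1×2.06 m = 2060 mm.
Euler critical load P_cr = π²EI/L_e² = π²×105000×54480/2060² = 13300 N.
P_allow = P_cr/n = 13300/2.9 = 4587 N.

P_allow = 4.59 kN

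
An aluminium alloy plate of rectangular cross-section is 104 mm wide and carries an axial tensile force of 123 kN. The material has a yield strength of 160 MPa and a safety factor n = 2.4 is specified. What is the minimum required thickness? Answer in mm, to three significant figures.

t = 17.7 mm

σ_allow = 160/2.4 = 66.67 MPa.
Required area A = F/σ_allow = 123000/66.67 = 1845 mm².
t = A/w = 1845/104 = 17.74 mm.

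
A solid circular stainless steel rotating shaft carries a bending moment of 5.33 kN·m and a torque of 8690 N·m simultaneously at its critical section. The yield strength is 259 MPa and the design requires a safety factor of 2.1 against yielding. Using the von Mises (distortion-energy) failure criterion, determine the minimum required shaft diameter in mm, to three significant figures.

d = 91.3 mm

σ_allow = σ_y/n = 259/2.1 = 123.3 MPa.
For a solid shaft σ_b = 32M/(πd³) and τ = 16T/(πd³), so the von Mises stress is σ' = (16/πd³)·√(4M²+3T²).
√(4M²+3T²) = √(4×(5.330×10^6)² + 3×(8.690×10^6)²) = 1.844×10^7 N·mm.
d³ = 16×1.844×10^7/(π×123.3) = 761600 mm³.
d = 91.32 mm.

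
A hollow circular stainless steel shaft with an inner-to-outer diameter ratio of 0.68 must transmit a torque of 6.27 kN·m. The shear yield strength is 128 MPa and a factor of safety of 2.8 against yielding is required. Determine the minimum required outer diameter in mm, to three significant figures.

d_o = 96.1 mm

τ_allow = 128/2.8 = 45.71 MPa.
For a hollow shaft τ = 16T/[πd_o³(1−k⁴)] with k = 0.68, so 1−k⁴ = 0.7862.
d_o³ = 16T/[π τ_allow (1−k⁴)] = 16×6270000/(π×45.71×0.7862) = 888500 mm³.
d_o = 96.14 mm.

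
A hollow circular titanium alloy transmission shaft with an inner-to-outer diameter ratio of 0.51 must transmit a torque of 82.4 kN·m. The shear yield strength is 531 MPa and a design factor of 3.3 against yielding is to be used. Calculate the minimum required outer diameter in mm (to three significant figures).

d_o = 141 mm

τ_allow = 531/3.3 = 160.9 MPa.
For a hollow shaft τ = 16T/[πd_o³(1−k⁴)] with k = 0.51, so 1−k⁴ = 0.9323.
d_o³ = 16T/[π τ_allow (1−k⁴)] = 16×8.2400×10^7/(π×160.9×0.9323) = 2.797×10^6 mm³.
d_o = 140.9 mm.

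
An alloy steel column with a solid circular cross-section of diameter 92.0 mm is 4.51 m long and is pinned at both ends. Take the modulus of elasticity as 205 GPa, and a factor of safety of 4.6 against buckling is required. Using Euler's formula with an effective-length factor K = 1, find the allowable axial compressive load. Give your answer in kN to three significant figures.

P_allow = 76.0 kN

I = πd⁴/64 = π×92.0⁴/64 = 3.517×10^6 mm⁴.
Effective length L_e = KL = 1×4.51 m = 4510 mm.
Euler critical load P_cr = π²EI/L_e² = π²×205000×3.517×10^6/4510² = 349800 N.
P_allow = P_cr/n = 349800/4.6 = 76040 N.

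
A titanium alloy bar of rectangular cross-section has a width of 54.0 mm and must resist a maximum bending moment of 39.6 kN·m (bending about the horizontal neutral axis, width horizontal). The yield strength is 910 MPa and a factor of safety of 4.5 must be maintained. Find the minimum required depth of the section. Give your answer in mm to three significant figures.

σ_allow = 910/4.5 = 202.2 MPa.
For a rectangular section σ = 6M/(bh²), so h² = 6M/(b σ_allow) = 6×3.9600×10^7/(54.0×202.2) = 21760 mm².
h = 147.5 mm.

h = 148 mm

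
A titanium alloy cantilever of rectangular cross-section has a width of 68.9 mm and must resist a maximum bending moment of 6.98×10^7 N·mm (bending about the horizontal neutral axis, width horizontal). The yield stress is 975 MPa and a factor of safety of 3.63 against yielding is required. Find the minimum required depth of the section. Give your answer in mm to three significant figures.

σ_allow = 975/3.63 = 268.6 MPa.
For a rectangular section σ = 6M/(bh²), so h² = 6M/(b σ_allow) = 6×6.9800×10^7/(68.9×268.6) = 22630 mm².
h = 150.4 mm.

h = 150 mm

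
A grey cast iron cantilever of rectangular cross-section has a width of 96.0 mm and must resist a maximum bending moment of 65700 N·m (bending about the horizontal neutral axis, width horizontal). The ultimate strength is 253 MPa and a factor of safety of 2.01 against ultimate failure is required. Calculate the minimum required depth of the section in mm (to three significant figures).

h = 181 mm

σ_allow = 253/2.01 = 125.9 MPa.
For a rectangular section σ = 6M/(bh²), so h² = 6M/(b σ_allow) = 6×6.5700×10^7/(96.0×125.9) = 32620 mm².
h = 180.6 mm.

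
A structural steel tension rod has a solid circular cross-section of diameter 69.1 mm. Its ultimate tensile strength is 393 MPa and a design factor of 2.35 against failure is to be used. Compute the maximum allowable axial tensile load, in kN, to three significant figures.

F_allow = 627 kN

σ_allow = 393/2.35 = 167.2 MPa.
A = πd²/4 = π×69.1²/4 = 3750 mm².
F_allow = σ_allow × A = 167.2×3750 = 627100 N.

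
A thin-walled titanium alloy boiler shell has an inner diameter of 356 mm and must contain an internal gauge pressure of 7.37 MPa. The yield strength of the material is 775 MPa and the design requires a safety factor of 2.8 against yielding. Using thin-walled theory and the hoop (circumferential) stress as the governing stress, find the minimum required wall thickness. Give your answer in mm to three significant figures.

t = 4.74 mm

σ_allow = 775/2.8 = 276.8 MPa.
Hoop stress σ_h = pD/(2t), so t = pD/(2σ_allow) = 7.37×356/(2×276.8) = 4.740 mm.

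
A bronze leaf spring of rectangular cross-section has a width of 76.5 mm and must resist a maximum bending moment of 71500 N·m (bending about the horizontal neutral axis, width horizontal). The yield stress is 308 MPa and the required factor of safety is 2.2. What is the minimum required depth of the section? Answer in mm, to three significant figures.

σ_allow = 308/2.2 = 140.0 MPa.
For a rectangular section σ = 6M/(bh²), so h² = 6M/(b σ_allow) = 6×7.1500×10^7/(76.5×140.0) = 40060 mm².
h = 200.1 mm.

h = 200 mm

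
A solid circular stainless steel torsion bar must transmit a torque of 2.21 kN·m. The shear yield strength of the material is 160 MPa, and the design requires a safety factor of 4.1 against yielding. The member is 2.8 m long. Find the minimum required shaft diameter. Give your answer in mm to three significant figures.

d = 66.1 mm

Allowable shear stress τ_allow = 160/4.1 = 39.02 MPa.
For a solid shaft τ = 16T/(πd³), so d³ = 16T/(π τ_allow) = 16×2210000/(π×39.02) = 288400 mm³.
d = (288400)^(1/3) = 66.07 mm.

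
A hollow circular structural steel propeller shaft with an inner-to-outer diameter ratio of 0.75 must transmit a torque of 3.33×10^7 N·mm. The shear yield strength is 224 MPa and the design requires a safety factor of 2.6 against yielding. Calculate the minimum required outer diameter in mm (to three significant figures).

d_o = 142 mm

τ_allow = 224/2.6 = 86.15 MPa.
For a hollow shaft τ = 16T/[πd_o³(1−k⁴)] with k = 0.75, so 1−k⁴ = 0.6836.
d_o³ = 16T/[π τ_allow (1−k⁴)] = 16×3.3300×10^7/(π×86.15×0.6836) = 2.880×10^6 mm³.
d_o = 142.3 mm.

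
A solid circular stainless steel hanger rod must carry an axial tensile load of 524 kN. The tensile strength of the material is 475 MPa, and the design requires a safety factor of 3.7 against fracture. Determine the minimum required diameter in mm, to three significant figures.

d = 72.1 mm

Allowable stress σ_allow = 475/3.7 = 128.4 MPa.
Required area A = F/σ_allow = 524000/128.4 = 4082 mm².
A = πd²/4 → d = √(4A/π) = 72.09 mm.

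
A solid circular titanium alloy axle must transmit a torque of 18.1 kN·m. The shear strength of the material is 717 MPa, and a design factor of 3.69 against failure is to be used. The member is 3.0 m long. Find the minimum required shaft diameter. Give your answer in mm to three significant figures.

d = 78.0 mm

Allowable shear stress τ_allow = 717/3.69 = 194.3 MPa.
For a solid shaft τ = 16T/(πd³), so d³ = 16T/(π τ_allow) = 16×1.8100×10^7/(π×194.3) = 474400 mm³.
d = (474400)^(1/3) = 77.99 mm.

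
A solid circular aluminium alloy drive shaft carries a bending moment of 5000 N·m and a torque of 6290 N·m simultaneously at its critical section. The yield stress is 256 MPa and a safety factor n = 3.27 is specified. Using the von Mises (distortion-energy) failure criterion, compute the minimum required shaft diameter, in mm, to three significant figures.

σ_allow = σ_y/n = 256/3.27 = 78.29 MPa.
For a solid shaft σ_b = 32M/(πd³) and τ = 16T/(πd³), so the von Mises stress is σ' = (16/πd³)·√(4M²+3T²).
√(4M²+3T²) = √(4×(5.000×10^6)² + 3×(6.290×10^6)²) = 1.479×10^7 N·mm.
d³ = 16×1.479×10^7/(π×78.29) = 962000 mm³.
d = 98.72 mm.

d = 98.7 mm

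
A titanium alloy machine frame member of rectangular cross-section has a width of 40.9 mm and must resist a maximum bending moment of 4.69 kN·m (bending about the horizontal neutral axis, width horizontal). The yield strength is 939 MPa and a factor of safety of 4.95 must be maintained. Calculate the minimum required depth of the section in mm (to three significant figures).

h = 60.2 mm

σ_allow = 939/4.95 = 189.7 MPa.
For a rectangular section σ = 6M/(bh²), so h² = 6M/(b σ_allow) = 6×4690000/(40.9×189.7) = 3627 mm².
h = 60.22 mm.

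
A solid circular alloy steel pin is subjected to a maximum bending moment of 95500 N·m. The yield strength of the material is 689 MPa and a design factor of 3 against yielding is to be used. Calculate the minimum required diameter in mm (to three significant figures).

d = 162 mm

σ_allow = 689/3 = 229.7 MPa.
For a solid circular section σ = 32M/(πd³), so d³ = 32M/(π σ_allow) = 32×9.5500×10^7/(π×229.7) = 4.236×10^6 mm³.
d = 161.8 mm.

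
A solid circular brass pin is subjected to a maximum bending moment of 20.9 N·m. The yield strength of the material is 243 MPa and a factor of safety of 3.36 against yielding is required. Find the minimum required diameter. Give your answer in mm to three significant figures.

d = 14.3 mm

σ_allow = 243/3.36 = 72.32 MPa.
For a solid circular section σ = 32M/(πd³), so d³ = 32M/(π σ_allow) = 32×20900/(π×72.32) = 2944 mm³.
d = 14.33 mm.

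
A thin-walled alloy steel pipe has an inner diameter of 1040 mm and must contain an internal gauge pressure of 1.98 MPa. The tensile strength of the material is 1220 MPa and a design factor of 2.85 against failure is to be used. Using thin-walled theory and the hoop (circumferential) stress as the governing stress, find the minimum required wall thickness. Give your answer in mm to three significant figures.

σ_allow = 1220/2.85 = 428.1 MPa.
Hoop stress σ_h = pD/(2t), so t = pD/(2σ_allow) = 1.98×1040/(2×428.1) = 2.405 mm.

t = 2.41 mm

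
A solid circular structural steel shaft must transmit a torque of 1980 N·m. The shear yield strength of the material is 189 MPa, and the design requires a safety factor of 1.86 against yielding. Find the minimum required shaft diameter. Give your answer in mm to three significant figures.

Allowable shear stress τ_allow = 189/1.86 = 101.6 MPa.
For a solid shaft τ = 16T/(πd³), so d³ = 16T/(π τ_allow) = 16×1980000/(π×101.6) = 99240 mm³.
d = (99240)^(1/3) = 46.30 mm.

d = 46.3 mm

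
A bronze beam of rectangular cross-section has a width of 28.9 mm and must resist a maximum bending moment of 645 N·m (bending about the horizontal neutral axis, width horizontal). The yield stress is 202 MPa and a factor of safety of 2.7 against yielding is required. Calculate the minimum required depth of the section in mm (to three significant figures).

h = 42.3 mm

σ_allow = 202/2.7 = 74.81 MPa.
For a rectangular section σ = 6M/(bh²), so h² = 6M/(b σ_allow) = 6×645000/(28.9×74.81) = 1790 mm².
h = 42.31 mm.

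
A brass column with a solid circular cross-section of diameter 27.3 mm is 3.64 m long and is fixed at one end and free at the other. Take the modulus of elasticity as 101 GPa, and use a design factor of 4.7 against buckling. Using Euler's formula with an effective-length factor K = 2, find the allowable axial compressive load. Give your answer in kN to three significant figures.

P_allow = 0.109 kN

I = πd⁴/64 = π×27.3⁴/64 = 27270 mm⁴.
Effective length L_e = KL = 2×3.64 m = 7280 mm.
Euler critical load P_cr = π²EI/L_e² = π²×101000×27270/7280² = 512.8 N.
P_allow = P_cr/n = 512.8/4.7 = 109.1 N.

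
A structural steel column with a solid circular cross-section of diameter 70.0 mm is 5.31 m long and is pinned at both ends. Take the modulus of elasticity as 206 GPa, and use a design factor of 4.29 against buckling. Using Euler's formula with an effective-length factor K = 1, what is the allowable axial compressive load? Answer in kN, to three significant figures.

P_allow = 19.8 kN

I = πd⁴/64 = π×70.0⁴/64 = 1.179×10^6 mm⁴.
Effective length L_e = KL = 1×5.31 m = 5310 mm.
Euler critical load P_cr = π²EI/L_e² = π²×206000×1.179×10^6/5310² = 84980 N.
P_allow = P_cr/n = 84980/4.29 = 19810 N.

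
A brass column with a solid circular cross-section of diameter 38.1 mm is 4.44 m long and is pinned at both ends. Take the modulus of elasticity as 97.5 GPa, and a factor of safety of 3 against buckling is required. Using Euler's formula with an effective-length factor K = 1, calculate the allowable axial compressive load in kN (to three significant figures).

P_allow = 1.68 kN

I = πd⁴/64 = π×38.1⁴/64 = 103400 mm⁴.
Effective length L_e = KL = 1×4.44 m = 4440 mm.
Euler critical load P_cr = π²EI/L_e² = π²×97500×103400/4440² = 5049 N.
P_allow = P_cr/n = 5049/3 = 1683 N.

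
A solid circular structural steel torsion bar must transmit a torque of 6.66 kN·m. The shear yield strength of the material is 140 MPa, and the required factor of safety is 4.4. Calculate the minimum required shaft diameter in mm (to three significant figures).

Allowable shear stress τ_allow = 140/4.4 = 31.82 MPa.
For a solid shaft τ = 16T/(πd³), so d³ = 16T/(π τ_allow) = 16×6660000/(π×31.82) = 1.066×10^6 mm³.
d = (1.066×10^6)^(1/3) = 102.2 mm.

d = 102 mm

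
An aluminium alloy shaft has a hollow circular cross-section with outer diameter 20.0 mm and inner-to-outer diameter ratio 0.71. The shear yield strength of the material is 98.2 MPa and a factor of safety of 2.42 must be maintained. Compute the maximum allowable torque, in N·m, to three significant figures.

τ_allow = 98.2/2.42 = 40.58 MPa.
For a hollow shaft T_allow = τ_allow·πd_o³(1−k⁴)/16 with 1−k⁴ = 0.7459, so πd_o³(1−k⁴)/16 = 1172 mm³.
T_allow = 40.58×1172 = 47540 N·mm = 47.54 N·m.

T_allow = 47.5 N·m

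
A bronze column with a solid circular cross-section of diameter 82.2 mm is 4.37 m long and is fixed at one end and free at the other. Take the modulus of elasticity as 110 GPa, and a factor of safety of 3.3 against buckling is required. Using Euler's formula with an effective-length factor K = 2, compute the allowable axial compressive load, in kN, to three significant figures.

P_allow = 9.65 kN

I = πd⁴/64 = π×82.2⁴/64 = 2.241×10^6 mm⁴.
Effective length L_e = KL = 2×4.37 m = 8740 mm.
Euler critical load P_cr = π²EI/L_e² = π²×110000×2.241×10^6/8740² = 31850 N.
P_allow = P_cr/n = 31850/3.3 = 9652 N.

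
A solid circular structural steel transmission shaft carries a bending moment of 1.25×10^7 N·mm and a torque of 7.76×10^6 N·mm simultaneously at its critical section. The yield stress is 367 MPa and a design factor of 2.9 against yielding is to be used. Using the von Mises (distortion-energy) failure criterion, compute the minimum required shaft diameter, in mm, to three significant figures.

d = 105 mm

σ_allow = σ_y/n = 367/2.9 = 126.6 MPa.
For a solid shaft σ_b = 32M/(πd³) and τ = 16T/(πd³), so the von Mises stress is σ' = (16/πd³)·√(4M²+3T²).
√(4M²+3T²) = √(4×(1.250×10^7)² + 3×(7.760×10^6)²) = 2.838×10^7 N·mm.
d³ = 16×2.838×10^7/(π×126.6) = 1.142×10^6 mm³.
d = 104.5 mm.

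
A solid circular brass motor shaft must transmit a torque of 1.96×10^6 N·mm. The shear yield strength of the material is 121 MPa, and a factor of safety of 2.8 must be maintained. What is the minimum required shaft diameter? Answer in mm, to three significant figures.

d = 61.4 mm

Allowable shear stress τ_allow = 121/2.8 = 43.21 MPa.
For a solid shaft τ = 16T/(πd³), so d³ = 16T/(π τ_allow) = 16×1960000/(π×43.21) = 231000 mm³.
d = (231000)^(1/3) = 61.36 mm.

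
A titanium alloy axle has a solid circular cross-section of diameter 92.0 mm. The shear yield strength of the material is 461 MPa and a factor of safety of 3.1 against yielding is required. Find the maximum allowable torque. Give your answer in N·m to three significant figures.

τ_allow = 461/3.1 = 148.7 MPa.
For a solid shaft T_allow = τ_allow·πd³/16; πd³/16 = π×92.0³/16 = 152900 mm³.
T_allow = 148.7×152900 = 2.274×10^7 N·mm = 22740 N·m.

T_allow = 22700 N·m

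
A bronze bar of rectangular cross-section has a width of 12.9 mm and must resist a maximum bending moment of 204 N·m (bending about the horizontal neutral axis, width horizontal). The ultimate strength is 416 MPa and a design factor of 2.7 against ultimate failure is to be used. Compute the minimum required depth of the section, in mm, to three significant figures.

σ_allow = 416/2.7 = 154.1 MPa.
For a rectangular section σ = 6M/(bh²), so h² = 6M/(b σ_allow) = 6×204000/(12.9×154.1) = 615.8 mm².
h = 24.82 mm.

h = 24.8 mm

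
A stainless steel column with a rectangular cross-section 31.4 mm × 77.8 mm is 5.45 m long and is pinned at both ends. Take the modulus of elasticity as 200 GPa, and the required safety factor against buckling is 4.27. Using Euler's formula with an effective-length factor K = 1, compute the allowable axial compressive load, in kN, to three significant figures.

Buckling occurs about the weak axis: I_min = h·b³/12 = 77.8×31.4³/12 = 200700 mm⁴ (b = 31.4 mm is the smaller dimension).
Effective length L_e = KL = 1×5.45 m = 5450 mm.
Euler critical load P_cr = π²EI/L_e² = π²×200000×200700/5450² = 13340 N.
P_allow = P_cr/n = 13340/4.27 = 3124 N.

P_allow = 3.12 kN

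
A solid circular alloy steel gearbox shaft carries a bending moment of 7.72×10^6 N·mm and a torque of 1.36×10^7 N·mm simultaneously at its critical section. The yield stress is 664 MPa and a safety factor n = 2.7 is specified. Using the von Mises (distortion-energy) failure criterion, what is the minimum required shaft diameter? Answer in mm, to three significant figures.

d = 83.6 mm

σ_allow = σ_y/n = 664/2.7 = 245.9 MPa.
For a solid shaft σ_b = 32M/(πd³) and τ = 16T/(πd³), so the von Mises stress is σ' = (16/πd³)·√(4M²+3T²).
√(4M²+3T²) = √(4×(7.720×10^6)² + 3×(1.360×10^7)²) = 2.817×10^7 N·mm.
d³ = 16×2.817×10^7/(π×245.9) = 583300 mm³.
d = 83.55 mm.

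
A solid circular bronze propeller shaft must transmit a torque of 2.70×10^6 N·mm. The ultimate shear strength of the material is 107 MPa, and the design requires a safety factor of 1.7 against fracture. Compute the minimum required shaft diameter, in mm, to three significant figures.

Allowable shear stress τ_allow = 107/1.7 = 62.94 MPa.
For a solid shaft τ = 16T/(πd³), so d³ = 16T/(π τ_allow) = 16×2700000/(π×62.94) = 218500 mm³.
d = (218500)^(1/3) = 60.23 mm.

d = 60.2 mm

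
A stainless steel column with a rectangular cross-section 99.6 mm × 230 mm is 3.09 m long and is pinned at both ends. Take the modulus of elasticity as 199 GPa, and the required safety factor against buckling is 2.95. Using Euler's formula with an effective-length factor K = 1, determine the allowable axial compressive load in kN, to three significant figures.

P_allow = 1320 kN

Buckling occurs about the weak axis: I_min = h·b³/12 = 230×99.6³/12 = 1.894×10^7 mm⁴ (b = 99.6 mm is the smaller dimension).
Effective length L_e = KL = 1×3.09 m = 3090 mm.
Euler critical load P_cr = π²EI/L_e² = π²×199000×1.894×10^7/3090² = 3.895×10^6 N.
P_allow = P_cr/n = 3.895×10^6/2.95 = 1.321×10^6 N.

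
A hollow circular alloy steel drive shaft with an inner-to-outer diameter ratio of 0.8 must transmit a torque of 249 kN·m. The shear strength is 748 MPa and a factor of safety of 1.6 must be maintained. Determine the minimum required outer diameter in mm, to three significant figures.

d_o = 166 mm

τ_allow = 748/1.6 = 467.5 MPa.
For a hollow shaft τ = 16T/[πd_o³(1−k⁴)] with k = 0.8, so 1−k⁴ = 0.5904.
d_o³ = 16T/[π τ_allow (1−k⁴)] = 16×2.4900×10^8/(π×467.5×0.5904) = 4.595×10^6 mm³.
d_o = 166.2 mm.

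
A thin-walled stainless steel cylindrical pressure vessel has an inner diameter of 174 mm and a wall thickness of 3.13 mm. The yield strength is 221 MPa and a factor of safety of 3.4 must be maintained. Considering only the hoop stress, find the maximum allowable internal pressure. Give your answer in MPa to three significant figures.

σ_allow = 221/3.4 = 65.00 MPa.
σ_h = pD/(2t) → p_allow = 2σ_allow t/D = 2×65.00×3.13/174 = 2.339 MPa.

p_allow = 2.34 MPa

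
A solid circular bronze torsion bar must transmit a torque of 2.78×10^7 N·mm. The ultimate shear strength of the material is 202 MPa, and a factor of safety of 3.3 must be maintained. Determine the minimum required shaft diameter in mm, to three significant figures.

d = 132 mm

Allowable shear stress τ_allow = 202/3.3 = 61.21 MPa.
For a solid shaft τ = 16T/(πd³), so d³ = 16T/(π τ_allow) = 16×2.7800×10^7/(π×61.21) = 2.313×10^6 mm³.
d = (2.313×10^6)^(1/3) = 132.2 mm.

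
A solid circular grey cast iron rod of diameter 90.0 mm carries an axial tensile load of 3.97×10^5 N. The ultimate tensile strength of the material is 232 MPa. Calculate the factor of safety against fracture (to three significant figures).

A = πd²/4 = 6362 mm².
σ = F/A = 397000/6362 = 62.40 MPa.
n = 232/62.40 = 3.718.

n = 3.72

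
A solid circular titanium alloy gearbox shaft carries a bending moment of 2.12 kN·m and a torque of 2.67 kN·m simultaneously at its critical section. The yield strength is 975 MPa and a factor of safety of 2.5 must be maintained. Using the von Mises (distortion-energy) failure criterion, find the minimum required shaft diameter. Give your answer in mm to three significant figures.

σ_allow = σ_y/n = 975/2.5 = 390.0 MPa.
For a solid shaft σ_b = 32M/(πd³) and τ = 16T/(πd³), so the von Mises stress is σ' = (16/πd³)·√(4M²+3T²).
√(4M²+3T²) = √(4×(2.120×10^6)² + 3×(2.670×10^6)²) = 6.274×10^6 N·mm.
d³ = 16×6.274×10^6/(π×390.0) = 81930 mm³.
d = 43.43 mm.

d = 43.4 mm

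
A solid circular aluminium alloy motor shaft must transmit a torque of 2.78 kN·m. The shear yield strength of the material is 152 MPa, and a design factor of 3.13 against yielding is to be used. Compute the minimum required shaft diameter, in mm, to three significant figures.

Allowable shear stress τ_allow = 152/3.13 = 48.56 MPa.
For a solid shaft τ = 16T/(πd³), so d³ = 16T/(π τ_allow) = 16×2780000/(π×48.56) = 291600 mm³.
d = (291600)^(1/3) = 66.31 mm.

d = 66.3 mm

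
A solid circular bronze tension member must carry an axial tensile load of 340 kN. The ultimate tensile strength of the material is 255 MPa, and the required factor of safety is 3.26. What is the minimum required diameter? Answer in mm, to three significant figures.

d = 74.4 mm

Allowable stress σ_allow = 255/3.26 = 78.22 MPa.
Required area A = F/σ_allow = 340000/78.22 = 4347 mm².
A = πd²/4 → d = √(4A/π) = 74.39 mm.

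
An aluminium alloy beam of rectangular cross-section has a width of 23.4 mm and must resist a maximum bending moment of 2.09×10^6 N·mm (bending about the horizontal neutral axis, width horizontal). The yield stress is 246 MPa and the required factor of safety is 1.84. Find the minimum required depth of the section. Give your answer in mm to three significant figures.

σ_allow = 246/1.84 = 133.7 MPa.
For a rectangular section σ = 6M/(bh²), so h² = 6M/(b σ_allow) = 6×2090000/(23.4×133.7) = 4008 mm².
h = 63.31 mm.

h = 63.3 mm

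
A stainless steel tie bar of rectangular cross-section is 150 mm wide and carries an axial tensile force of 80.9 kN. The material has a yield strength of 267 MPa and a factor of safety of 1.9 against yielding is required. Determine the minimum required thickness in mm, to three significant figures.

σ_allow = 267/1.9 = 140.5 MPa.
Required area A = F/σ_allow = 80900/140.5 = 575.7 mm².
t = A/w = 575.7/150 = 3.838 mm.

t = 3.84 mm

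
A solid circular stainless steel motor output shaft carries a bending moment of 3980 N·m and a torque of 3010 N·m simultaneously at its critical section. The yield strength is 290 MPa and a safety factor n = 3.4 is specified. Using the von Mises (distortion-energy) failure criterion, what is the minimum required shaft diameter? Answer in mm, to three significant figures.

d = 82.8 mm

σ_allow = σ_y/n = 290/3.4 = 85.29 MPa.
For a solid shaft σ_b = 32M/(πd³) and τ = 16T/(πd³), so the von Mises stress is σ' = (16/πd³)·√(4M²+3T²).
√(4M²+3T²) = √(4×(3.980×10^6)² + 3×(3.010×10^6)²) = 9.515×10^6 N·mm.
d³ = 16×9.515×10^6/(π×85.29) = 568200 mm³.
d = 82.82 mm.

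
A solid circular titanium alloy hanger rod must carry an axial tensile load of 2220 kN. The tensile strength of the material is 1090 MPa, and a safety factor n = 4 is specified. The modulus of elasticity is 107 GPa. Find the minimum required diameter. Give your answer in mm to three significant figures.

Allowable stress σ_allow = 1090/4 = 272.5 MPa.
Required area A = F/σ_allow = 2220000/272.5 = 8147 mm².
A = πd²/4 → d = √(4A/π) = 101.8 mm.

d = 102 mm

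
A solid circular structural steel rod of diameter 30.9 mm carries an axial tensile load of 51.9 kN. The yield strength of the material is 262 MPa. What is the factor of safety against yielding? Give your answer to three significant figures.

n = 3.79

A = πd²/4 = 749.9 mm².
σ = F/A = 51900/749.9 = 69.21 MPa.
n = 262/69.21 = 3.786.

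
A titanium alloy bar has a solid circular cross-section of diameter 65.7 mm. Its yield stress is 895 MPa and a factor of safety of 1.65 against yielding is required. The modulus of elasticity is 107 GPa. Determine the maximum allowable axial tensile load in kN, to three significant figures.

σ_allow = 895/1.65 = 542.4 MPa.
A = πd²/4 = π×65.7²/4 = 3390 mm².
F_allow = σ_allow × A = 542.4×3390 = 1.839×10^6 N.

F_allow = 1840 kN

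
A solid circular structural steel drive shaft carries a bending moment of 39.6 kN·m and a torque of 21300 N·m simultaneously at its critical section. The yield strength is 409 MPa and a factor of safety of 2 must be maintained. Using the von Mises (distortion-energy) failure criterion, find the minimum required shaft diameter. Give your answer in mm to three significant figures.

d = 130 mm

σ_allow = σ_y/n = 409/2 = 204.5 MPa.
For a solid shaft σ_b = 32M/(πd³) and τ = 16T/(πd³), so the von Mises stress is σ' = (16/πd³)·√(4M²+3T²).
√(4M²+3T²) = √(4×(3.960×10^7)² + 3×(2.130×10^7)²) = 8.737×10^7 N·mm.
d³ = 16×8.737×10^7/(π×204.5) = 2.176×10^6 mm³.
d = 129.6 mm.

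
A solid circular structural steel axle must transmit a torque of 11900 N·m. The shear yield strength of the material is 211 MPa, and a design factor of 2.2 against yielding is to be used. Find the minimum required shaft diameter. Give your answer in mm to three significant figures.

Allowable shear stress τ_allow = 211/2.2 = 95.91 MPa.
For a solid shaft τ = 16T/(πd³), so d³ = 16T/(π τ_allow) = 16×1.1900×10^7/(π×95.91) = 631900 mm³.
d = (631900)^(1/3) = 85.81 mm.

d = 85.8 mm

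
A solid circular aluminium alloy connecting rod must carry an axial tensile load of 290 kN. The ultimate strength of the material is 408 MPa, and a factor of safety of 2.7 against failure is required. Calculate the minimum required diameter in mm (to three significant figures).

d = 49.4 mm

Allowable stress σ_allow = 408/2.7 = 151.1 MPa.
Required area A = F/σ_allow = 290000/151.1 = 1919 mm².
A = πd²/4 → d = √(4A/π) = 49.43 mm.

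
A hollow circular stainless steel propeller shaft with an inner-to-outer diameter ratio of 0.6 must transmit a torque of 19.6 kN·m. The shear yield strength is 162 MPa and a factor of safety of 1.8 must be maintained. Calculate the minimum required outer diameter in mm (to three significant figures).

τ_allow = 162/1.8 = 90.00 MPa.
For a hollow shaft τ = 16T/[πd_o³(1−k⁴)] with k = 0.6, so 1−k⁴ = 0.8704.
d_o³ = 16T/[π τ_allow (1−k⁴)] = 16×1.9600×10^7/(π×90.00×0.8704) = 1.274×10^6 mm³.
d_o = 108.4 mm.

d_o = 108 mm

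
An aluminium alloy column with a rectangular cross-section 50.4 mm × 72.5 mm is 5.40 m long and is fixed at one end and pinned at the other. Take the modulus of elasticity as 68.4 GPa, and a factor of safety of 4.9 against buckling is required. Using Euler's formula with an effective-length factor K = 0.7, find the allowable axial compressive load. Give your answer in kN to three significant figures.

P_allow = 7.46 kN

Buckling occurs about the weak axis: I_min = h·b³/12 = 72.5×50.4³/12 = 773500 mm⁴ (b = 50.4 mm is the smaller dimension).
Effective length L_e = KL = 0.7×5.40 m = 3780 mm.
Euler critical load P_cr = π²EI/L_e² = π²×68400×773500/3780² = 36540 N.
P_allow = P_cr/n = 36540/4.9 = 7458 N.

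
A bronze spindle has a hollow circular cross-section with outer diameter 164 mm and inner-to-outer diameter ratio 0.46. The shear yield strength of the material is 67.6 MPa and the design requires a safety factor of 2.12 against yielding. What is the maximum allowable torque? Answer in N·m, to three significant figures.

τ_allow = 67.6/2.12 = 31.89 MPa.
For a hollow shaft T_allow = τ_allow·πd_o³(1−k⁴)/16 with 1−k⁴ = 0.9552, so πd_o³(1−k⁴)/16 = 827300 mm³.
T_allow = 31.89×827300 = 2.638×10^7 N·mm = 26380 N·m.

T_allow = 26400 N·m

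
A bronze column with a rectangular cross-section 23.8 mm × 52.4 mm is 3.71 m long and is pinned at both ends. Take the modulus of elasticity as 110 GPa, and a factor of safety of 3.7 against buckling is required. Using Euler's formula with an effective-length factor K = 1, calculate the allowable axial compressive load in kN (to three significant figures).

Buckling occurs about the weak axis: I_min = h·b³/12 = 52.4×23.8³/12 = 58870 mm⁴ (b = 23.8 mm is the smaller dimension).
Effective length L_e = KL = 1×3.71 m = 3710 mm.
Euler critical load P_cr = π²EI/L_e² = π²×110000×58870/3710² = 4643 N.
P_allow = P_cr/n = 4643/3.7 = 1255 N.

P_allow = 1.25 kN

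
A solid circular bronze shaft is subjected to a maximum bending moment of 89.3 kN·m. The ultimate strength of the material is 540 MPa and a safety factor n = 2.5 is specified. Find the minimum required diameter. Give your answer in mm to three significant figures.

σ_allow = 540/2.5 = 216.0 MPa.
For a solid circular section σ = 32M/(πd³), so d³ = 32M/(π σ_allow) = 32×8.9300×10^7/(π×216.0) = 4.211×10^6 mm³.
d = 161.5 mm.

d = 161 mm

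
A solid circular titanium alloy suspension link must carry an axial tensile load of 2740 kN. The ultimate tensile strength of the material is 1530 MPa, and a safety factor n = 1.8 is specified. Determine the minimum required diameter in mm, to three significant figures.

Allowable stress σ_allow = 1530/1.8 = 850.0 MPa.
Required area A = F/σ_allow = 2740000/850.0 = 3224 mm².
A = πd²/4 → d = √(4A/π) = 64.07 mm.

d = 64.1 mm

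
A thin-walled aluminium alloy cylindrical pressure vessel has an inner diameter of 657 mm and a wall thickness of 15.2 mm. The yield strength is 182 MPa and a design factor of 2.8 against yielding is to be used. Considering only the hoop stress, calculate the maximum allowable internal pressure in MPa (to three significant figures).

σ_allow = 182/2.8 = 65.00 MPa.
σ_h = pD/(2t) → p_allow = 2σ_allow t/D = 2×65.00×15.2/657 = 3.008 MPa.

p_allow = 3.01 MPa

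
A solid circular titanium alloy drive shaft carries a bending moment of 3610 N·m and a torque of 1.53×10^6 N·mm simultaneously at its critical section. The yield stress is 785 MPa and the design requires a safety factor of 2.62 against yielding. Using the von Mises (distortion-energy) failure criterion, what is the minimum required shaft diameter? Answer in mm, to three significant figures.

d = 50.8 mm

σ_allow = σ_y/n = 785/2.62 = 299.6 MPa.
For a solid shaft σ_b = 32M/(πd³) and τ = 16T/(πd³), so the von Mises stress is σ' = (16/πd³)·√(4M²+3T²).
√(4M²+3T²) = √(4×(3.610×10^6)² + 3×(1.530×10^6)²) = 7.691×10^6 N·mm.
d³ = 16×7.691×10^6/(π×299.6) = 130700 mm³.
d = 50.75 mm.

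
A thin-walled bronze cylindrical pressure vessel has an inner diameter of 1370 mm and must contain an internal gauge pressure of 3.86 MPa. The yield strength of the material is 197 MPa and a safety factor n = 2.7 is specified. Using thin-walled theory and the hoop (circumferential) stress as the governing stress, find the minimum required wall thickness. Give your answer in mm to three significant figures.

t = 36.2 mm

σ_allow = 197/2.7 = 72.96 MPa.
Hoop stress σ_h = pD/(2t), so t = pD/(2σ_allow) = 3.86×1370/(2×72.96) = 36.24 mm.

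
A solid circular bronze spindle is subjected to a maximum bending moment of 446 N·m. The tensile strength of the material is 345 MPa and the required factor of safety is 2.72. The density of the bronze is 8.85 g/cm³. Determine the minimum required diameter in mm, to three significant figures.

σ_allow = 345/2.72 = 126.8 MPa.
For a solid circular section σ = 32M/(πd³), so d³ = 32M/(π σ_allow) = 32×446000/(π×126.8) = 35820 mm³.
d = 32.96 mm.

d = 33.0 mm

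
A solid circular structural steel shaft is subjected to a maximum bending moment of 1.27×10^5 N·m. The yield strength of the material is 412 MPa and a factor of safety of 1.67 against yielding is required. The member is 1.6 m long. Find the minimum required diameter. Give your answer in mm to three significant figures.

d = 174 mm

σ_allow = 412/1.67 = 246.7 MPa.
For a solid circular section σ = 32M/(πd³), so d³ = 32M/(π σ_allow) = 32×1.2700×10^8/(π×246.7) = 5.244×10^6 mm³.
d = 173.7 mm.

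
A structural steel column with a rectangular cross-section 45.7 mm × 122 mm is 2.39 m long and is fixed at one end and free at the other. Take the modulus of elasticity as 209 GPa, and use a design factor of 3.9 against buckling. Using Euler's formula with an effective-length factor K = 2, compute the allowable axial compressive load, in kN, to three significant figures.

Buckling occurs about the weak axis: I_min = h·b³/12 = 122×45.7³/12 = 970300 mm⁴ (b = 45.7 mm is the smaller dimension).
Effective length L_e = KL = 2×2.39 m = 4780 mm.
Euler critical load P_cr = π²EI/L_e² = π²×209000×970300/4780² = 87600 N.
P_allow = P_cr/n = 87600/3.9 = 22460 N.

P_allow = 22.5 kN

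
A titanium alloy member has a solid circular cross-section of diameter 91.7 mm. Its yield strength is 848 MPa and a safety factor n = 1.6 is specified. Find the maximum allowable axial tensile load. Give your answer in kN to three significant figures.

σ_allow = 848/1.6 = 530.0 MPa.
A = πd²/4 = π×91.7²/4 = 6604 mm².
F_allow = σ_allow × A = 530.0×6604 = 3.500×10^6 N.

F_allow = 3500 kN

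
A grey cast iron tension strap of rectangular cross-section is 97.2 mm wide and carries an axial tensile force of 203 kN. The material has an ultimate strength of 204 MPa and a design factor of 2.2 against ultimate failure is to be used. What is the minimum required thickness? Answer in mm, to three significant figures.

t = 22.5 mm

σ_allow = 204/2.2 = 92.73 MPa.
Required area A = F/σ_allow = 203000/92.73 = 2189 mm².
t = A/w = 2189/97.2 = 22.52 mm.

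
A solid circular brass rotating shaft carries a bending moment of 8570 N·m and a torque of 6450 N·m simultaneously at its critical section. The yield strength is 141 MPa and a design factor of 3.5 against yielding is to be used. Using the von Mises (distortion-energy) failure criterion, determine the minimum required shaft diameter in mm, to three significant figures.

σ_allow = σ_y/n = 141/3.5 = 40.29 MPa.
For a solid shaft σ_b = 32M/(πd³) and τ = 16T/(πd³), so the von Mises stress is σ' = (16/πd³)·√(4M²+3T²).
√(4M²+3T²) = √(4×(8.570×10^6)² + 3×(6.450×10^6)²) = 2.046×10^7 N·mm.
d³ = 16×2.046×10^7/(π×40.29) = 2.586×10^6 mm³.
d = 137.3 mm.

d = 137 mm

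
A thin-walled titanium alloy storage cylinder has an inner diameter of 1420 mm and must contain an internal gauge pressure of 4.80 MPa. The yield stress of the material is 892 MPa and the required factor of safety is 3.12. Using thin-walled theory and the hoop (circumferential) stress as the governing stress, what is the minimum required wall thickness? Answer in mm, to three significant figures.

t = 11.9 mm

σ_allow = 892/3.12 = 285.9 MPa.
Hoop stress σ_h = pD/(2t), so t = pD/(2σ_allow) = 4.80×1420/(2×285.9) = 11.92 mm.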